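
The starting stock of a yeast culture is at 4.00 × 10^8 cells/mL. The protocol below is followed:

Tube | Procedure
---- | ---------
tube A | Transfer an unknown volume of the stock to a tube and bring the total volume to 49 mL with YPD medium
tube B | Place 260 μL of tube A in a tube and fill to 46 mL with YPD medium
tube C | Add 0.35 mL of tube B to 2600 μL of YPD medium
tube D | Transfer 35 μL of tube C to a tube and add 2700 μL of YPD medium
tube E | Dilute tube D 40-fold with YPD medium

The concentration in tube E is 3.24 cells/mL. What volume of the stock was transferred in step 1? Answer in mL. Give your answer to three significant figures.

1.85 mL

Step 1: v brought to 49 mL → factor = 49 mL/v
Step 2: 260 μL brought to 46 mL → factor 46000/260 = 176.92
Step 3: 0.35 mL + 2600 μL = 2.95 mL total → factor 2.95/0.35 = 8.4286
Step 4: 35 μL + 2700 μL = 2735 μL total → factor 2735/35 = 78.143
Step 5: 40-fold → factor 40
Product of known-step factors = 4.6611 × 10^6
Overall factor = 4.00 × 10^8 cells/mL / (3.24 cells/mL) = 1.2346 × 10^8
Step-1 factor = 1.2346 × 10^8 / 4.6611 × 10^6 = 26.487
v = 49 mL / 26.487 = 1.85 mL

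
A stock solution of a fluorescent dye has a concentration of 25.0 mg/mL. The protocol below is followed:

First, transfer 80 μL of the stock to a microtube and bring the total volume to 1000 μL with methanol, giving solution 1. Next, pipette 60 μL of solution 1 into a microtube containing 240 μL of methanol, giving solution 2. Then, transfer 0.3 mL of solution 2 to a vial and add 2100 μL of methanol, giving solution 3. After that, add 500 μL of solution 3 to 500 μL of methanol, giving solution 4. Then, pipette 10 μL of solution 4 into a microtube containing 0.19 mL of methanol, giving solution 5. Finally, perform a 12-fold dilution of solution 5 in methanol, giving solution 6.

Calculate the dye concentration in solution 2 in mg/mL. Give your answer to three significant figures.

0.400 mg/mL

Step 1: 80 μL brought to 1000 μL → factor 1000/80 = 12.5
Step 2: 60 μL + 240 μL = 300 μL total → factor 300/60 = 5
Dilution factor through solution 2 = 12.5 × 5 = 62.5
[solution 2] = 25.0 mg/mL / 62.5 = 0.400 mg/mL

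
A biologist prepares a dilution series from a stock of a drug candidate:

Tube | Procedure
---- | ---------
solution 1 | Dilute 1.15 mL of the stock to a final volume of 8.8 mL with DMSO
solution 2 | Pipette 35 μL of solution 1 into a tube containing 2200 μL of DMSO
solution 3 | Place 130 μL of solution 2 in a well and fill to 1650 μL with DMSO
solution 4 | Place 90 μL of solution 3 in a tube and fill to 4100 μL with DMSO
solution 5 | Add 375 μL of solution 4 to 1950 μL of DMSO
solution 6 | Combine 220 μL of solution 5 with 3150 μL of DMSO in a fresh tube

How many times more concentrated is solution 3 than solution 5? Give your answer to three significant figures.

Step 1: 1.15 mL brought to 8.8 mL → factor 8.8/1.15 = 7.6522
Step 2: 35 μL + 2200 μL = 2235 μL total → factor 2235/35 = 63.857
Step 3: 130 μL brought to 1650 μL → factor 1650/130 = 12.692
Step 4: 90 μL brought to 4100 μL → factor 4100/90 = 45.556
Step 5: 375 μL + 1950 μL = 2325 μL total → factor 2325/375 = 6.2
Dilution factor to solution 3 = 6202; to solution 5 = 1.7517 × 10^6
[solution 3]/[solution 5] = (factor to solution 5)/(factor to solution 3) = 1.7517 × 10^6/6202 = 282

282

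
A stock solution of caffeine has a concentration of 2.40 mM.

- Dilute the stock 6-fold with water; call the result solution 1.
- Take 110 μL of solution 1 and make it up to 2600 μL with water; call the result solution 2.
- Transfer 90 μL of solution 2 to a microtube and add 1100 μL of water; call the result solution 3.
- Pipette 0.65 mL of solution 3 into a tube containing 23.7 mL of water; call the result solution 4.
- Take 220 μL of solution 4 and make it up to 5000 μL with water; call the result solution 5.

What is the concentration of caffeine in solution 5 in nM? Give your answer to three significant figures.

1.50 nM

Step 1: 6-fold → factor 6
Step 2: 110 μL brought to 2600 μL → factor 2600/110 = 23.636
Step 3: 90 μL + 1100 μL = 1190 μL total → factor 1190/90 = 13.222
Step 4: 0.65 mL + 23.7 mL = 24.35 mL total → factor 24.35/0.65 = 37.462
Step 5: 220 μL brought to 5000 μL → factor 5000/220 = 22.727
Overall dilution factor = 6 × 23.636 × 13.222 × 37.462 × 22.727 = 1.5965 × 10^6
Final = 2.40 mM / 1.5965 × 10^6 = 1.503 × 10^-6 mM = 1.50 nM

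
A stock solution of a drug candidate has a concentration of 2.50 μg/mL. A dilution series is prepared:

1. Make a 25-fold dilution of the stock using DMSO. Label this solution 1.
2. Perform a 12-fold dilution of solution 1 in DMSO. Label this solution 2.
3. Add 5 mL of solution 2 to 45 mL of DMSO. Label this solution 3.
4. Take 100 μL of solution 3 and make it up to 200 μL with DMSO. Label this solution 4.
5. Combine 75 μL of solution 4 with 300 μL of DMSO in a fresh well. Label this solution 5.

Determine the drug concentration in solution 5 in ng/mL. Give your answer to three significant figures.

Step 1: 25-fold → factor 25
Step 2: 12-fold → factor 12
Step 3: 5 mL + 45 mL = 50 mL total → factor 50/5 = 10
Step 4: 100 μL brought to 200 μL → factor 200/100 = 2
Step 5: 75 μL + 300 μL = 375 μL total → factor 375/75 = 5
Overall dilution factor = 25 × 12 × 10 × 2 × 5 = 30000
Final = 2.50 μg/mL / 30000 = 8.333 × 10^-5 μg/mL = 0.0833 ng/mL

0.0833 ng/mL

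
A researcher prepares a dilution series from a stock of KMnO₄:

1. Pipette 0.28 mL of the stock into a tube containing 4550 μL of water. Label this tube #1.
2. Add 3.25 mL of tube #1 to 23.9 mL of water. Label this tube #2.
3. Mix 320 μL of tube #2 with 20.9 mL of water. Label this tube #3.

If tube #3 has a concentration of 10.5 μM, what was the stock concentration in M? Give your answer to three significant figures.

Step 1: 0.28 mL + 4550 μL = 4.83 mL total → factor 4.83/0.28 = 17.25
Step 2: 3.25 mL + 23.9 mL = 27.15 mL total → factor 27.15/3.25 = 8.3538
Step 3: 320 μL + 20.9 mL = 21220 μL total → factor 21220/320 = 66.312
Overall dilution factor = 17.25 × 8.3538 × 66.312 = 9555.9
Stock = 10.5 μM × 9555.9 = 1.003 × 10^5 μM = 0.100 M

0.100 M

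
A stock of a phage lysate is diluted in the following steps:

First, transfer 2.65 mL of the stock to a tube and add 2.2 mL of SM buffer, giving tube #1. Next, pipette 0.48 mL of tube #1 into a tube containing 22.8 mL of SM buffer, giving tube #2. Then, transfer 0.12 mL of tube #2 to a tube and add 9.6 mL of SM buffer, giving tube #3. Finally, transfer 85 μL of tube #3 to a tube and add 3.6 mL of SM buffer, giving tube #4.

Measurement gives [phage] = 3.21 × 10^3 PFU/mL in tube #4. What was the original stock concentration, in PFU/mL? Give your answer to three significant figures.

Step 1: 2.65 mL + 2.2 mL = 4.85 mL total → factor 4.85/2.65 = 1.8302
Step 2: 0.48 mL + 22.8 mL = 23.28 mL total → factor 23.28/0.48 = 48.5
Step 3: 0.12 mL + 9.6 mL = 9.72 mL total → factor 9.72/0.12 = 81
Step 4: 85 μL + 3.6 mL = 3685 μL total → factor 3685/85 = 43.353
Overall dilution factor = 1.8302 × 48.5 × 81 × 43.353 = 3.117 × 10^5
Stock = 3.21 × 10^3 PFU/mL × 3.117 × 10^5 = 1.00 × 10^9 PFU/mL

1.00 × 10^9 PFU/mL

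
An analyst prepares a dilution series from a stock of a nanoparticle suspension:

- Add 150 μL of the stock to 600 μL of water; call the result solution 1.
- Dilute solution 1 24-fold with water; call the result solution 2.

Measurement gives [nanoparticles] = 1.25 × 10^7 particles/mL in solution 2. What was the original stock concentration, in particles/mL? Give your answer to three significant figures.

1.50 × 10^9 particles/mL

Step 1: 150 μL + 600 μL = 750 μL total → factor 750/150 = 5
Step 2: 24-fold → factor 24
Overall dilution factor = 5 × 24 = 120
Stock = 1.25 × 10^7 particles/mL × 120 = 1.50 × 10^9 particles/mL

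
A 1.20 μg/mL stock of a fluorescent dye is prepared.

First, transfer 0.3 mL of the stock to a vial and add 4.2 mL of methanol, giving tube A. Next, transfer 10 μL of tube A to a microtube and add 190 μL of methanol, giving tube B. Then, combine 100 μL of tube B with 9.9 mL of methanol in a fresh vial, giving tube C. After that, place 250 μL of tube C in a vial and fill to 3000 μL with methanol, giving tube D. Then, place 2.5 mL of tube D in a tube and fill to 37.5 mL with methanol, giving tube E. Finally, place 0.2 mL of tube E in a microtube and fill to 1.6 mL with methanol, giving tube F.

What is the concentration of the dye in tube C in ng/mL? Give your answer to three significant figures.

0.0400 ng/mL

Step 1: 0.3 mL + 4.2 mL = 4.5 mL total → factor 4.5/0.3 = 15
Step 2: 10 μL + 190 μL = 200 μL total → factor 200/10 = 20
Step 3: 100 μL + 9.9 mL = 10000 μL total → factor 10000/100 = 100
Dilution factor through tube C = 15 × 20 × 100 = 30000
[tube C] = 1.20 μg/mL / 30000 = 4.000 × 10^-5 μg/mL = 0.0400 ng/mL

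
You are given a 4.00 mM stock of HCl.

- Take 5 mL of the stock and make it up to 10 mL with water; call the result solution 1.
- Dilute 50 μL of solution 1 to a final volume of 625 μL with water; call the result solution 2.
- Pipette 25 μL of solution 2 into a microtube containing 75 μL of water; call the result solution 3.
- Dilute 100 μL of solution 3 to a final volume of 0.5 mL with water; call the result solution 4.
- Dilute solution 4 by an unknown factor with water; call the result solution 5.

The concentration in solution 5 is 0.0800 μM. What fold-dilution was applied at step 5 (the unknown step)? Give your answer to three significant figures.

100-fold

Step 1: 5 mL brought to 10 mL → factor 10/5 = 2
Step 2: 50 μL brought to 625 μL → factor 625/50 = 12.5
Step 3: 25 μL + 75 μL = 100 μL total → factor 100/25 = 4
Step 4: 100 μL brought to 0.5 mL → factor 500/100 = 5
Step 5: unknown factor x
Product of known-step factors = 500
Overall factor = 4.00 mM / (0.0800 μM) = 50000
x = 50000 / 500 = 100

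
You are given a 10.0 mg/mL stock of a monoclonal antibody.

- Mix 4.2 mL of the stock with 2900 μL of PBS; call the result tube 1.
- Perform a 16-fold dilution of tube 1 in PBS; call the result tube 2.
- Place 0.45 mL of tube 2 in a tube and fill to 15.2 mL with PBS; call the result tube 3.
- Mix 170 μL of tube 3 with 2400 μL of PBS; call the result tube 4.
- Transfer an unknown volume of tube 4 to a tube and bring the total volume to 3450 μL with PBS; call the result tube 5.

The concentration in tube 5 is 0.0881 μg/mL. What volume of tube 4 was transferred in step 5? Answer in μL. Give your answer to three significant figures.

Step 1: 4.2 mL + 2900 μL = 7.1 mL total → factor 7.1/4.2 = 1.6905
Step 2: 16-fold → factor 16
Step 3: 0.45 mL brought to 15.2 mL → factor 15.2/0.45 = 33.778
Step 4: 170 μL + 2400 μL = 2570 μL total → factor 2570/170 = 15.118
Step 5: v brought to 3450 μL → factor = 3450 μL/v
Product of known-step factors = 13812
Overall factor = 10.0 mg/mL / (0.0881 μg/mL) = 1.1351 × 10^5
Step-5 factor = 1.1351 × 10^5 / 13812 = 8.2183
v = 3450 μL / 8.2183 = 420 μL

420 μL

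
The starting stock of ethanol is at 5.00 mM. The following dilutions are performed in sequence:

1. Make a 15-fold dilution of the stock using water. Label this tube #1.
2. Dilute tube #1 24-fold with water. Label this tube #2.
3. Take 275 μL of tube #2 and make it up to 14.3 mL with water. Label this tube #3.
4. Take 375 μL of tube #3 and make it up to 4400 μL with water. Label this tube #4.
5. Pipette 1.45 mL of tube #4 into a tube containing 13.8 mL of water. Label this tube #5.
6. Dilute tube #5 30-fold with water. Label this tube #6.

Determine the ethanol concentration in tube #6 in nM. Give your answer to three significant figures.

Step 1: 15-fold → factor 15
Step 2: 24-fold → factor 24
Step 3: 275 μL brought to 14.3 mL → factor 14300/275 = 52
Step 4: 375 μL brought to 4400 μL → factor 4400/375 = 11.733
Step 5: 1.45 mL + 13.8 mL = 15.25 mL total → factor 15.25/1.45 = 10.517
Step 6: 30-fold → factor 30
Overall dilution factor = 15 × 24 × 52 × 11.733 × 10.517 × 30 = 6.9303 × 10^7
Final = 5.00 mM / 6.9303 × 10^7 = 7.215 × 10^-8 mM = 0.0721 nM

0.0721 nM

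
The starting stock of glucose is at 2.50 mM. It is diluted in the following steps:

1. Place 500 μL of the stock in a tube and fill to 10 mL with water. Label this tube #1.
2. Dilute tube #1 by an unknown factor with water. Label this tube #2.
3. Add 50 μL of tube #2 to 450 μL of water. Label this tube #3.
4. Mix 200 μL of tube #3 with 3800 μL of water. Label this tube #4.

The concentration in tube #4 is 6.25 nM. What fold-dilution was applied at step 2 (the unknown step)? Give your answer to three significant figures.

Step 1: 500 μL brought to 10 mL → factor 10000/500 = 20
Step 2: unknown factor x
Step 3: 50 μL + 450 μL = 500 μL total → factor 500/50 = 10
Step 4: 200 μL + 3800 μL = 4000 μL total → factor 4000/200 = 20
Product of known-step factors = 4000
Overall factor = 2.50 mM / (6.25 nM) = 4 × 10^5
x = 4 × 10^5 / 4000 = 100

100-fold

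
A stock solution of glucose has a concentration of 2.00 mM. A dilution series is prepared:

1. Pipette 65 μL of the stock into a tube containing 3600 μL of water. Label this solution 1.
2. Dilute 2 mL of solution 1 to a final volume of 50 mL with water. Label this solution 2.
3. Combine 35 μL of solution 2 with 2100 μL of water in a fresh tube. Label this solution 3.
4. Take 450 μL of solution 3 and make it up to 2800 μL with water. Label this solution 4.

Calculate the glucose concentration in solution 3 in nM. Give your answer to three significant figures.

23.3 nM

Step 1: 65 μL + 3600 μL = 3665 μL total → factor 3665/65 = 56.385
Step 2: 2 mL brought to 50 mL → factor 50/2 = 25
Step 3: 35 μL + 2100 μL = 2135 μL total → factor 2135/35 = 61
Dilution factor through solution 3 = 56.385 × 25 × 61 = 85987
[solution 3] = 2.00 mM / 85987 = 2.326 × 10^-5 mM = 23.3 nM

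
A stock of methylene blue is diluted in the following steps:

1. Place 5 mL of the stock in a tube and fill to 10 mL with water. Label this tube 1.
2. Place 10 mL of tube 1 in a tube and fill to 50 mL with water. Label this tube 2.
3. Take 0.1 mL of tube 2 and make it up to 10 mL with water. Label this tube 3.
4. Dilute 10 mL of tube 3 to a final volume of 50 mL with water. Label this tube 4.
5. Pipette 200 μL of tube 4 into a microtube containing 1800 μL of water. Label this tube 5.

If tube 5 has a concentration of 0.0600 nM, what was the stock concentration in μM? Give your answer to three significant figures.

Step 1: 5 mL brought to 10 mL → factor 10/5 = 2
Step 2: 10 mL brought to 50 mL → factor 50/10 = 5
Step 3: 0.1 mL brought to 10 mL → factor 10/0.1 = 100
Step 4: 10 mL brought to 50 mL → factor 50/10 = 5
Step 5: 200 μL + 1800 μL = 2000 μL total → factor 2000/200 = 10
Overall dilution factor = 2 × 5 × 100 × 5 × 10 = 50000
Stock = 0.0600 nM × 50000 = 3000 nM = 3.00 μM

3.00 μM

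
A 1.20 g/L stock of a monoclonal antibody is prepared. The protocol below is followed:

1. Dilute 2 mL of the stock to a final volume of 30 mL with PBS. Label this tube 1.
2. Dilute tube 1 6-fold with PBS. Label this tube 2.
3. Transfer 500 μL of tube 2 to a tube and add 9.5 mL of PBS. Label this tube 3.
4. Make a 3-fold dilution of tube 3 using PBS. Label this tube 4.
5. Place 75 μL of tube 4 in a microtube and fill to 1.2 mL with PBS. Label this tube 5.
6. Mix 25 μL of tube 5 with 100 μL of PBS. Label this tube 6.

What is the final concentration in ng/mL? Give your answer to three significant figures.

2.78 ng/mL

Step 1: 2 mL brought to 30 mL → factor 30/2 = 15
Step 2: 6-fold → factor 6
Step 3: 500 μL + 9.5 mL = 10000 μL total → factor 10000/500 = 20
Step 4: 3-fold → factor 3
Step 5: 75 μL brought to 1.2 mL → factor 1200/75 = 16
Step 6: 25 μL + 100 μL = 125 μL total → factor 125/25 = 5
Overall dilution factor = 15 × 6 × 20 × 3 × 16 × 5 = 4.32 × 10^5
Final = 1.20 g/L / 4.32 × 10^5 = 2.778 × 10^-6 g/L = 2.78 ng/mL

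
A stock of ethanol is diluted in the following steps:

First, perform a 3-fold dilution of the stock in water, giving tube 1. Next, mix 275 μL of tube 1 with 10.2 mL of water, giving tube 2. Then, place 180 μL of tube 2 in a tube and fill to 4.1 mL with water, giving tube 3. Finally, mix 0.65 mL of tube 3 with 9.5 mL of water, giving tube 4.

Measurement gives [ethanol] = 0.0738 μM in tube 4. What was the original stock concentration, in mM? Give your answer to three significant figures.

Step 1: 3-fold → factor 3
Step 2: 275 μL + 10.2 mL = 10475 μL total → factor 10475/275 = 38.091
Step 3: 180 μL brought to 4.1 mL → factor 4100/180 = 22.778
Step 4: 0.65 mL + 9.5 mL = 10.15 mL total → factor 10.15/0.65 = 15.615
Overall dilution factor = 3 × 38.091 × 22.778 × 15.615 = 40645
Stock = 0.0738 μM × 40645 = 3000 μM = 3.00 mM

3.00 mM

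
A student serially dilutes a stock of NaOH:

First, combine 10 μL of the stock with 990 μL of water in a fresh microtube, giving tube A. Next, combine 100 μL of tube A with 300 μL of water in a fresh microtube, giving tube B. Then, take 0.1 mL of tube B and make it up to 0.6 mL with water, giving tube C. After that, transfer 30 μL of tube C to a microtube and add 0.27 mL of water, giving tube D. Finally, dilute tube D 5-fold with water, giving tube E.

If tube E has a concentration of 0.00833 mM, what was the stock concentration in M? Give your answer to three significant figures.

1.00 M

Step 1: 10 μL + 990 μL = 1000 μL total → factor 1000/10 = 100
Step 2: 100 μL + 300 μL = 400 μL total → factor 400/100 = 4
Step 3: 0.1 mL brought to 0.6 mL → factor 0.6/0.1 = 6
Step 4: 30 μL + 0.27 mL = 300 μL total → factor 300/30 = 10
Step 5: 5-fold → factor 5
Overall dilution factor = 100 × 4 × 6 × 10 × 5 = 1.2 × 10^5
Stock = 0.00833 mM × 1.2 × 10^5 = 999.6 mM = 1.00 M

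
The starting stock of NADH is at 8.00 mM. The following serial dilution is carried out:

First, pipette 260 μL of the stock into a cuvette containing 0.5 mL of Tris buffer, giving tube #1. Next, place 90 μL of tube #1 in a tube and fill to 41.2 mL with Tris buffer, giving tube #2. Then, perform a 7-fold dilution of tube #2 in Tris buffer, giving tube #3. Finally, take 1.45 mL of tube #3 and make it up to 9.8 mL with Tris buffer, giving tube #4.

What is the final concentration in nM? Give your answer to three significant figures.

126 nM

Step 1: 260 μL + 0.5 mL = 760 μL total → factor 760/260 = 2.9231
Step 2: 90 μL brought to 41.2 mL → factor 41200/90 = 457.78
Step 3: 7-fold → factor 7
Step 4: 1.45 mL brought to 9.8 mL → factor 9.8/1.45 = 6.7586
Overall dilution factor = 2.9231 × 457.78 × 7 × 6.7586 = 63307
Final = 8.00 mM / 63307 = 0.0001264 mM = 126 nM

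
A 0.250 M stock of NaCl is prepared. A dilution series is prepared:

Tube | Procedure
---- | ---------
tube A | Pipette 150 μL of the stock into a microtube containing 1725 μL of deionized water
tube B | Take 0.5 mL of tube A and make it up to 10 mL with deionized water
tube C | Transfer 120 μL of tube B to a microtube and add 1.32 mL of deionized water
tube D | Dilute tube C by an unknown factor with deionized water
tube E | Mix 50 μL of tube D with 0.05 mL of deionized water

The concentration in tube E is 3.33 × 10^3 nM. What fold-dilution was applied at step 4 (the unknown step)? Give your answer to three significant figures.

12.5-fold

Step 1: 150 μL + 1725 μL = 1875 μL total → factor 1875/150 = 12.5
Step 2: 0.5 mL brought to 10 mL → factor 10/0.5 = 20
Step 3: 120 μL + 1.32 mL = 1440 μL total → factor 1440/120 = 12
Step 4: unknown factor x
Step 5: 50 μL + 0.05 mL = 100 μL total → factor 100/50 = 2
Product of known-step factors = 6000
Overall factor = 0.250 M / (3.33 × 10^3 nM) = 75075
x = 75075 / 6000 = 12.5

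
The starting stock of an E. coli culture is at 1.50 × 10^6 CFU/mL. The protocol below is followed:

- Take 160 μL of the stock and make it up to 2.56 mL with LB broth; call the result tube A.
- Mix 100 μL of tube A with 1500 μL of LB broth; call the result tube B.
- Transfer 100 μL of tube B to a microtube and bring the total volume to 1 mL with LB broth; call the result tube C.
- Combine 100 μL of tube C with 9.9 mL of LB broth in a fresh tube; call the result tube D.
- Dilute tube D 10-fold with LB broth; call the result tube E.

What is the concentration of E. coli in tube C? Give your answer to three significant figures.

Step 1: 160 μL brought to 2.56 mL → factor 2560/160 = 16
Step 2: 100 μL + 1500 μL = 1600 μL total → factor 1600/100 = 16
Step 3: 100 μL brought to 1 mL → factor 1000/100 = 10
Dilution factor through tube C = 16 × 16 × 10 = 2560
[tube C] = 1.50 × 10^6 CFU/mL / 2560 = 586 CFU/mL

586 CFU/mL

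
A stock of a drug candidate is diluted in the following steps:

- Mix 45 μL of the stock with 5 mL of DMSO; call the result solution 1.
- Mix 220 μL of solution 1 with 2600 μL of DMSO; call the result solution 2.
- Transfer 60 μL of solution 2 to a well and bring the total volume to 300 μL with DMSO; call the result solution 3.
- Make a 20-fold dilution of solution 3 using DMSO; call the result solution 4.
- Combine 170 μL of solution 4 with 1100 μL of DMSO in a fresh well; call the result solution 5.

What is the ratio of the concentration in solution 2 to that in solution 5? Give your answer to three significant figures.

747

Step 1: 45 μL + 5 mL = 5045 μL total → factor 5045/45 = 112.11
Step 2: 220 μL + 2600 μL = 2820 μL total → factor 2820/220 = 12.818
Step 3: 60 μL brought to 300 μL → factor 300/60 = 5
Step 4: 20-fold → factor 20
Step 5: 170 μL + 1100 μL = 1270 μL total → factor 1270/170 = 7.4706
Dilution factor to solution 2 = 1437.1; to solution 5 = 1.0736 × 10^6
[solution 2]/[solution 5] = (factor to solution 5)/(factor to solution 2) = 1.0736 × 10^6/1437.1 = 747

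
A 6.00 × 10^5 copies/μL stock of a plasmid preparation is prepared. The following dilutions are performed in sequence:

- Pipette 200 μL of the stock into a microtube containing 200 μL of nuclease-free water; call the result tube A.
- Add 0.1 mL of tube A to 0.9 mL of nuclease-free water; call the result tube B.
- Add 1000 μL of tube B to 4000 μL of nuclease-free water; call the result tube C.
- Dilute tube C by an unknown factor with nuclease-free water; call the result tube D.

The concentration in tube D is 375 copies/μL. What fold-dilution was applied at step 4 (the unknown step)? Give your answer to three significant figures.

16.0-fold

Step 1: 200 μL + 200 μL = 400 μL total → factor 400/200 = 2
Step 2: 0.1 mL + 0.9 mL = 1 mL total → factor 1/0.1 = 10
Step 3: 1000 μL + 4000 μL = 5000 μL total → factor 5000/1000 = 5
Step 4: unknown factor x
Product of known-step factors = 100
Overall factor = 6.00 × 10^5 copies/μL / (375 copies/μL) = 1600
x = 1600 / 100 = 16.0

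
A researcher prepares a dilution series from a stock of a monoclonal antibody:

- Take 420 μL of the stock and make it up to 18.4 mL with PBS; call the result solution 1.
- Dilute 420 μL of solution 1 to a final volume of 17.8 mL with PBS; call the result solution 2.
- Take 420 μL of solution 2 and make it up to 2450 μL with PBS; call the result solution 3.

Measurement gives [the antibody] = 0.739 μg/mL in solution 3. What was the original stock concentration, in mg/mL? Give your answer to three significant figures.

8.00 mg/mL

Step 1: 420 μL brought to 18.4 mL → factor 18400/420 = 43.81
Step 2: 420 μL brought to 17.8 mL → factor 17800/420 = 42.381
Step 3: 420 μL brought to 2450 μL → factor 2450/420 = 5.8333
Overall dilution factor = 43.81 × 42.381 × 5.8333 = 10831
Stock = 0.739 μg/mL × 10831 = 8004 μg/mL = 8.00 mg/mL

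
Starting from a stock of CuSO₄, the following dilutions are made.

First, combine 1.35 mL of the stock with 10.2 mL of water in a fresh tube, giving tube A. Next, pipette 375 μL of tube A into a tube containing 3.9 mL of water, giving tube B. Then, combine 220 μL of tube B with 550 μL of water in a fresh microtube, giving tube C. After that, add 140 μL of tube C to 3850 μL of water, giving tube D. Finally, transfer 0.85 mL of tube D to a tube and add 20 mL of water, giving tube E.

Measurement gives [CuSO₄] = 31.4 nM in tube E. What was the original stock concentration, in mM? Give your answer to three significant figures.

Step 1: 1.35 mL + 10.2 mL = 11.55 mL total → factor 11.55/1.35 = 8.5556
Step 2: 375 μL + 3.9 mL = 4275 μL total → factor 4275/375 = 11.4
Step 3: 220 μL + 550 μL = 770 μL total → factor 770/220 = 3.5
Step 4: 140 μL + 3850 μL = 3990 μL total → factor 3990/140 = 28.5
Step 5: 0.85 mL + 20 mL = 20.85 mL total → factor 20.85/0.85 = 24.529
Overall dilution factor = 8.5556 × 11.4 × 3.5 × 28.5 × 24.529 = 2.3865 × 10^5
Stock = 31.4 nM × 2.3865 × 10^5 = 7.493 × 10^6 nM = 7.49 mM

7.49 mM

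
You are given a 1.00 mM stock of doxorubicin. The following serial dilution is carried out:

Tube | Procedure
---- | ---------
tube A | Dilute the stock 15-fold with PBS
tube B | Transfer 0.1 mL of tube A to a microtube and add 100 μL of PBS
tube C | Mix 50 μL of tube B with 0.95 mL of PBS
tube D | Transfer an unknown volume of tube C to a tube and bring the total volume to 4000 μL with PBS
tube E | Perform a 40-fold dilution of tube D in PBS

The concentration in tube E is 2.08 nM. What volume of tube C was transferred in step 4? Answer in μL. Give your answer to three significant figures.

Step 1: 15-fold → factor 15
Step 2: 0.1 mL + 100 μL = 0.2 mL total → factor 0.2/0.1 = 2
Step 3: 50 μL + 0.95 mL = 1000 μL total → factor 1000/50 = 20
Step 4: v brought to 4000 μL → factor = 4000 μL/v
Step 5: 40-fold → factor 40
Product of known-step factors = 24000
Overall factor = 1.00 mM / (2.08 nM) = 4.8077 × 10^5
Step-4 factor = 4.8077 × 10^5 / 24000 = 20.032
v = 4000 μL / 20.032 = 200 μL

200 μL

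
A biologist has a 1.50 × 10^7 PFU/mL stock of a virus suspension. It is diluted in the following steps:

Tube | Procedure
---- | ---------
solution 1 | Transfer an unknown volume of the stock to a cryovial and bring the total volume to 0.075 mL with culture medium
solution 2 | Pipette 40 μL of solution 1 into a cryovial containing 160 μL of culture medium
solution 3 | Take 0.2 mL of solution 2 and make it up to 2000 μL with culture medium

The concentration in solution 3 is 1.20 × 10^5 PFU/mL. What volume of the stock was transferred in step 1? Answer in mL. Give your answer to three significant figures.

Step 1: v brought to 0.075 mL → factor = 0.075 mL/v
Step 2: 40 μL + 160 μL = 200 μL total → factor 200/40 = 5
Step 3: 0.2 mL brought to 2000 μL → factor 2/0.2 = 10
Product of known-step factors = 50
Overall factor = 1.50 × 10^7 PFU/mL / (1.20 × 10^5 PFU/mL) = 125
Step-1 factor = 125 / 50 = 2.5
v = 0.075 mL / 2.5 = 0.0300 mL

0.0300 mL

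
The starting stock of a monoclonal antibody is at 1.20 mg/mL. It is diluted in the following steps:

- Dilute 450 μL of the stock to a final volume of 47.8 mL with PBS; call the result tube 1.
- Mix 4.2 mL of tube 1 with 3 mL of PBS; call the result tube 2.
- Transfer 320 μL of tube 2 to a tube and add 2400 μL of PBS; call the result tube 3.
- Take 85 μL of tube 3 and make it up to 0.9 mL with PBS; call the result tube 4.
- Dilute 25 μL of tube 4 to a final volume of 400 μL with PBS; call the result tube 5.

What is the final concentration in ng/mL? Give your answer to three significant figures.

4.58 ng/mL

Step 1: 450 μL brought to 47.8 mL → factor 47800/450 = 106.22
Step 2: 4.2 mL + 3 mL = 7.2 mL total → factor 7.2/4.2 = 1.7143
Step 3: 320 μL + 2400 μL = 2720 μL total → factor 2720/320 = 8.5
Step 4: 85 μL brought to 0.9 mL → factor 900/85 = 10.588
Step 5: 25 μL brought to 400 μL → factor 400/25 = 16
Overall dilution factor = 106.22 × 1.7143 × 8.5 × 10.588 × 16 = 2.6222 × 10^5
Final = 1.20 mg/mL / 2.6222 × 10^5 = 4.576 × 10^-6 mg/mL = 4.58 ng/mL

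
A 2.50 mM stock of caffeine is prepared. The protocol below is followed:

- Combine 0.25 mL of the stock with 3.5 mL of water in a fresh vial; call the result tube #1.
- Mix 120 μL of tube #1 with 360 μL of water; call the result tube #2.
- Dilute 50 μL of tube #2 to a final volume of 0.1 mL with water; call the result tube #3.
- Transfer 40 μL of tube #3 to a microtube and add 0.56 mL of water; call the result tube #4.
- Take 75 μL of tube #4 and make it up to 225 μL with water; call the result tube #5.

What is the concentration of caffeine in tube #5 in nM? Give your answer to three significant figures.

Step 1: 0.25 mL + 3.5 mL = 3.75 mL total → factor 3.75/0.25 = 15
Step 2: 120 μL + 360 μL = 480 μL total → factor 480/120 = 4
Step 3: 50 μL brought to 0.1 mL → factor 100/50 = 2
Step 4: 40 μL + 0.56 mL = 600 μL total → factor 600/40 = 15
Step 5: 75 μL brought to 225 μL → factor 225/75 = 3
Overall dilution factor = 15 × 4 × 2 × 15 × 3 = 5400
Final = 2.50 mM / 5400 = 0.0004630 mM = 463 nM

463 nM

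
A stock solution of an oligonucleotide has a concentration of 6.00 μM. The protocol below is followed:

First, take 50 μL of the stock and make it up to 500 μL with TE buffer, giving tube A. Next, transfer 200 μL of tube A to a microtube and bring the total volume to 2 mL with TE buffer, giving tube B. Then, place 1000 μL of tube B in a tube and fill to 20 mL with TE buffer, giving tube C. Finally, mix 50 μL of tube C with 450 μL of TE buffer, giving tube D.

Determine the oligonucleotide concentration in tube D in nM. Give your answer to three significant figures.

0.300 nM

Step 1: 50 μL brought to 500 μL → factor 500/50 = 10
Step 2: 200 μL brought to 2 mL → factor 2000/200 = 10
Step 3: 1000 μL brought to 20 mL → factor 20000/1000 = 20
Step 4: 50 μL + 450 μL = 500 μL total → factor 500/50 = 10
Overall dilution factor = 10 × 10 × 20 × 10 = 20000
Final = 6.00 μM / 20000 = 0.0003000 μM = 0.300 nM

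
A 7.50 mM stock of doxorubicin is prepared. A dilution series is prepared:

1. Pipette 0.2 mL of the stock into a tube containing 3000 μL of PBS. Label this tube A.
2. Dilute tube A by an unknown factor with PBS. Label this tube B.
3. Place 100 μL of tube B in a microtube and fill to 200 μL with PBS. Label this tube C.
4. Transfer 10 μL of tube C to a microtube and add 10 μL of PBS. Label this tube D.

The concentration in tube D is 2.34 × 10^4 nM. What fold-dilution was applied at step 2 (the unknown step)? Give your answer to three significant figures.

5.01-fold

Step 1: 0.2 mL + 3000 μL = 3.2 mL total → factor 3.2/0.2 = 16
Step 2: unknown factor x
Step 3: 100 μL brought to 200 μL → factor 200/100 = 2
Step 4: 10 μL + 10 μL = 20 μL total → factor 20/10 = 2
Product of known-step factors = 64
Overall factor = 7.50 mM / (2.34 × 10^4 nM) = 320.51
x = 320.51 / 64 = 5.01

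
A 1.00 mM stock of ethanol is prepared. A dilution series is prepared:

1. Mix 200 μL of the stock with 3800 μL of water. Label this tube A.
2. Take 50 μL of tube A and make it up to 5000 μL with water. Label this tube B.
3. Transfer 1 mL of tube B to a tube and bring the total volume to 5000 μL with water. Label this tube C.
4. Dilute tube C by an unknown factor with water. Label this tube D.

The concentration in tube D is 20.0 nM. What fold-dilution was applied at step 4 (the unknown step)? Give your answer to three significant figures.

5.00-fold

Step 1: 200 μL + 3800 μL = 4000 μL total → factor 4000/200 = 20
Step 2: 50 μL brought to 5000 μL → factor 5000/50 = 100
Step 3: 1 mL brought to 5000 μL → factor 5/1 = 5
Step 4: unknown factor x
Product of known-step factors = 10000
Overall factor = 1.00 mM / (20.0 nM) = 50000
x = 50000 / 10000 = 5.00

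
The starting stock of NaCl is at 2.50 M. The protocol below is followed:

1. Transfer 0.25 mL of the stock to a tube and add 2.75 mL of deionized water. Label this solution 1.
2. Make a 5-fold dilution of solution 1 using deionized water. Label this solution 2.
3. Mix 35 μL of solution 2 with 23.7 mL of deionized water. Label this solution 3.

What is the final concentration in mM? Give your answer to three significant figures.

0.0614 mM

Step 1: 0.25 mL + 2.75 mL = 3 mL total → factor 3/0.25 = 12
Step 2: 5-fold → factor 5
Step 3: 35 μL + 23.7 mL = 23735 μL total → factor 23735/35 = 678.14
Overall dilution factor = 12 × 5 × 678.14 = 40689
Final = 2.50 M / 40689 = 6.144 × 10^-5 M = 0.0614 mM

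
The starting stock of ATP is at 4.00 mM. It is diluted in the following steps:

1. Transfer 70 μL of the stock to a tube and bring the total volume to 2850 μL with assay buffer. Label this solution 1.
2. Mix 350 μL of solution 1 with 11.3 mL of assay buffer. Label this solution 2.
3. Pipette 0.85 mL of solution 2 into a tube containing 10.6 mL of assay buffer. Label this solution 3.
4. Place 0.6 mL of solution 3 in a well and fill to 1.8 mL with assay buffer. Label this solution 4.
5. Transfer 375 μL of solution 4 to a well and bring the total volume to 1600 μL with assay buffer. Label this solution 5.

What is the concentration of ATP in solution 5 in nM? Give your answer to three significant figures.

Step 1: 70 μL brought to 2850 μL → factor 2850/70 = 40.714
Step 2: 350 μL + 11.3 mL = 11650 μL total → factor 11650/350 = 33.286
Step 3: 0.85 mL + 10.6 mL = 11.45 mL total → factor 11.45/0.85 = 13.471
Step 4: 0.6 mL brought to 1.8 mL → factor 1.8/0.6 = 3
Step 5: 375 μL brought to 1600 μL → factor 1600/375 = 4.2667
Overall dilution factor = 40.714 × 33.286 × 13.471 × 3 × 4.2667 = 2.3367 × 10^5
Final = 4.00 mM / 2.3367 × 10^5 = 1.712 × 10^-5 mM = 17.1 nM

17.1 nM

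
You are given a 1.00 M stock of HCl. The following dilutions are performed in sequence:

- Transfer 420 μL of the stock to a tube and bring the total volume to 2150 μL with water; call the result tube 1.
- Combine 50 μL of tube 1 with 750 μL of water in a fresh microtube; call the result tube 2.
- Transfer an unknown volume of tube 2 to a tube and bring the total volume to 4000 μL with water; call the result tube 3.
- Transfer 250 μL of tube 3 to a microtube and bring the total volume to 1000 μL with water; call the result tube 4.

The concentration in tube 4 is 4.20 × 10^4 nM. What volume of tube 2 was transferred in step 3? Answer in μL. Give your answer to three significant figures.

55.0 μL

Step 1: 420 μL brought to 2150 μL → factor 2150/420 = 5.119
Step 2: 50 μL + 750 μL = 800 μL total → factor 800/50 = 16
Step 3: v brought to 4000 μL → factor = 4000 μL/v
Step 4: 250 μL brought to 1000 μL → factor 1000/250 = 4
Product of known-step factors = 327.62
Overall factor = 1.00 M / (4.20 × 10^4 nM) = 23810
Step-3 factor = 23810 / 327.62 = 72.674
v = 4000 μL / 72.674 = 55.0 μL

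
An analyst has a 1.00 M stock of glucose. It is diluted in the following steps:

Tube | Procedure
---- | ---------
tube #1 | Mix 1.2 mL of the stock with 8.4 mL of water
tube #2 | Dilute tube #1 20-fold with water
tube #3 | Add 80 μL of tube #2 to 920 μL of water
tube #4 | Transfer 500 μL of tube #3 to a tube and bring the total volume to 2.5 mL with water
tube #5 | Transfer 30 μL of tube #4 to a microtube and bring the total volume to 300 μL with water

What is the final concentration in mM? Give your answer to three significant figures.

0.0100 mM

Step 1: 1.2 mL + 8.4 mL = 9.6 mL total → factor 9.6/1.2 = 8
Step 2: 20-fold → factor 20
Step 3: 80 μL + 920 μL = 1000 μL total → factor 1000/80 = 12.5
Step 4: 500 μL brought to 2.5 mL → factor 2500/500 = 5
Step 5: 30 μL brought to 300 μL → factor 300/30 = 10
Overall dilution factor = 8 × 20 × 12.5 × 5 × 10 = 1 × 10^5
Final = 1.00 M / 1 × 10^5 = 1.000 × 10^-5 M = 0.0100 mM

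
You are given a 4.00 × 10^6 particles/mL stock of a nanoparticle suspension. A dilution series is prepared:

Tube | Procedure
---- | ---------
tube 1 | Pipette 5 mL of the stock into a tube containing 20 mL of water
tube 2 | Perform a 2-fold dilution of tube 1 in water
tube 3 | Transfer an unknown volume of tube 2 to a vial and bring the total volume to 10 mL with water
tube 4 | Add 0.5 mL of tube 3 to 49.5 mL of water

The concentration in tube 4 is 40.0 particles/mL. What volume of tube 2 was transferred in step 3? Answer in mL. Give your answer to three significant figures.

Step 1: 5 mL + 20 mL = 25 mL total → factor 25/5 = 5
Step 2: 2-fold → factor 2
Step 3: v brought to 10 mL → factor = 10 mL/v
Step 4: 0.5 mL + 49.5 mL = 50 mL total → factor 50/0.5 = 100
Product of known-step factors = 1000
Overall factor = 4.00 × 10^6 particles/mL / (40.0 particles/mL) = 1 × 10^5
Step-3 factor = 1 × 10^5 / 1000 = 100
v = 10 mL / 100 = 0.100 mL

0.100 mL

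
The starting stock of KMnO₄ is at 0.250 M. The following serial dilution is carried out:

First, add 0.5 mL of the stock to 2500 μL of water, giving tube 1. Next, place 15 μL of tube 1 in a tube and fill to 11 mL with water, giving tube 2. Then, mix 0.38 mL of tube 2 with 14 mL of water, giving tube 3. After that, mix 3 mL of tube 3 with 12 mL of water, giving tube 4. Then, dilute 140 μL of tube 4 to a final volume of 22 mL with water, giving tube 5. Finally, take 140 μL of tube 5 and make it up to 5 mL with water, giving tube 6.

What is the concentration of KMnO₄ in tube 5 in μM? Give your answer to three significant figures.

Step 1: 0.5 mL + 2500 μL = 3 mL total → factor 3/0.5 = 6
Step 2: 15 μL brought to 11 mL → factor 11000/15 = 733.33
Step 3: 0.38 mL + 14 mL = 14.38 mL total → factor 14.38/0.38 = 37.842
Step 4: 3 mL + 12 mL = 15 mL total → factor 15/3 = 5
Step 5: 140 μL brought to 22 mL → factor 22000/140 = 157.14
Dilution factor through tube 5 = 6 × 733.33 × 37.842 × 5 × 157.14 = 1.3083 × 10^8
[tube 5] = 0.250 M / 1.3083 × 10^8 = 1.911 × 10^-9 M = 0.00191 μM

0.00191 μM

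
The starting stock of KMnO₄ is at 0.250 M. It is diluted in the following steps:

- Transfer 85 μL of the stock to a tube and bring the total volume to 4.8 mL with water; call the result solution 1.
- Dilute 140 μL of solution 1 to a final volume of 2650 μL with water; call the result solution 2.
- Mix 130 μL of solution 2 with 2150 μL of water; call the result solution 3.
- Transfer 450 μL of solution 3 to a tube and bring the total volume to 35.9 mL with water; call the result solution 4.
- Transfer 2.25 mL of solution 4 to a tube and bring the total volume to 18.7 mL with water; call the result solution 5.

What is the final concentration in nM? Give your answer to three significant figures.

20.1 nM

Step 1: 85 μL brought to 4.8 mL → factor 4800/85 = 56.471
Step 2: 140 μL brought to 2650 μL → factor 2650/140 = 18.929
Step 3: 130 μL + 2150 μL = 2280 μL total → factor 2280/130 = 17.538
Step 4: 450 μL brought to 35.9 mL → factor 35900/450 = 79.778
Step 5: 2.25 mL brought to 18.7 mL → factor 18.7/2.25 = 8.3111
Overall dilution factor = 56.471 × 18.929 × 17.538 × 79.778 × 8.3111 = 1.243 × 10^7
Final = 0.250 M / 1.243 × 10^7 = 2.011 × 10^-8 M = 20.1 nM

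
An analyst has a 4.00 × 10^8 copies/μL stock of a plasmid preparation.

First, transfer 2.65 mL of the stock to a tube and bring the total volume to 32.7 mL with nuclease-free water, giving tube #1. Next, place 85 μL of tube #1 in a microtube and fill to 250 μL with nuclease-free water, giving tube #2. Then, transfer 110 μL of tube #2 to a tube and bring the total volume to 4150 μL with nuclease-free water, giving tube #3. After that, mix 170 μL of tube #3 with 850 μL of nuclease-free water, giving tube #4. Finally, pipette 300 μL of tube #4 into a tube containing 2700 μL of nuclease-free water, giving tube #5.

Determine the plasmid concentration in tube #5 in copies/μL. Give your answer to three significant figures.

Step 1: 2.65 mL brought to 32.7 mL → factor 32.7/2.65 = 12.34
Step 2: 85 μL brought to 250 μL → factor 250/85 = 2.9412
Step 3: 110 μL brought to 4150 μL → factor 4150/110 = 37.727
Step 4: 170 μL + 850 μL = 1020 μL total → factor 1020/170 = 6
Step 5: 300 μL + 2700 μL = 3000 μL total → factor 3000/300 = 10
Overall dilution factor = 12.34 × 2.9412 × 37.727 × 6 × 10 = 82154
Final = 4.00 × 10^8 copies/μL / 82154 = 4.87 × 10^3 copies/μL

4.87 × 10^3 copies/μL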